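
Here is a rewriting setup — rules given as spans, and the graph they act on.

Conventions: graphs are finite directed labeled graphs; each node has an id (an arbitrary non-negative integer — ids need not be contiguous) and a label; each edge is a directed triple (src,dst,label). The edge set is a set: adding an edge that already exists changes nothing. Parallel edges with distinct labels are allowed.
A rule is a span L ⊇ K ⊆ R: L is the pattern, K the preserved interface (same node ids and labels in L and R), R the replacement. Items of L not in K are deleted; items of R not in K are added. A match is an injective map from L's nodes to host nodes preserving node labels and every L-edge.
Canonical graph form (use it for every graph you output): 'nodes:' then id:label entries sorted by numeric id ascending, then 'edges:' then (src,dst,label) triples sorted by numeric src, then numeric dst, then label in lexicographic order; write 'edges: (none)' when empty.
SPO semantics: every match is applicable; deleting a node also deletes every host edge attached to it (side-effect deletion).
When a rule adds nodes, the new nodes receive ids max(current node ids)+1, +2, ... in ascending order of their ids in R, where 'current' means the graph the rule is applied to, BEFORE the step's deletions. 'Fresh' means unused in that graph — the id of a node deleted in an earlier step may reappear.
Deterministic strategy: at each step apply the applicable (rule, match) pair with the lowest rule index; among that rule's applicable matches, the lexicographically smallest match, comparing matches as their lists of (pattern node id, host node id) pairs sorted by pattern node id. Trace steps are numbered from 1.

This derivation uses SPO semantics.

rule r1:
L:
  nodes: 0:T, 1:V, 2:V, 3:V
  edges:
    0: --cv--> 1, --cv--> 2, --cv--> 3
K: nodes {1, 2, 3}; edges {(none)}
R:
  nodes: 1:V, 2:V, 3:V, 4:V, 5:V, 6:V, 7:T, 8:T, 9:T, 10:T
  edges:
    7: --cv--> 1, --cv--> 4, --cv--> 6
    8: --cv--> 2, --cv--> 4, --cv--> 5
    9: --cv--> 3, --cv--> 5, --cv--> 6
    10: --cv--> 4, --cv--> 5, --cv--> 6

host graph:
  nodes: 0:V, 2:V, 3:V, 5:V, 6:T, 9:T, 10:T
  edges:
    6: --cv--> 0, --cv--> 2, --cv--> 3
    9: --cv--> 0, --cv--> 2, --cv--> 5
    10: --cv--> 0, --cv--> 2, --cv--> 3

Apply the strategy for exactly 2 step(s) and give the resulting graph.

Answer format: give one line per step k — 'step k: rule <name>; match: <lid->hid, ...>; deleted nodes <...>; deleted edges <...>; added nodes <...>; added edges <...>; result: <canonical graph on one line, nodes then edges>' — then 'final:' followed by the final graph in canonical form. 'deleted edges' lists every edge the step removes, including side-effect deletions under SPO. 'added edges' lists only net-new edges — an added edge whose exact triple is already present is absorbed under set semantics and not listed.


step 1: rule r1; match: 0->6, 1->0, 2->2, 3->3; deleted nodes 6; deleted edges (6,0,cv); (6,2,cv); (6,3,cv); added nodes 11, 12, 13, 14, 15, 16, 17; added edges (14,0,cv); (14,11,cv); (14,13,cv); (15,2,cv); (15,11,cv); (15,12,cv); (16,3,cv); (16,12,cv); (16,13,cv); (17,11,cv); (17,12,cv); (17,13,cv); result: nodes: 0:V, 2:V, 3:V, 5:V, 9:T, 10:T, 11:V, 12:V, 13:V, 14:T, 15:T, 16:T, 17:T edges: (9,0,cv); (9,2,cv); (9,5,cv); (10,0,cv); (10,2,cv); (10,3,cv); (14,0,cv); (14,11,cv); (14,13,cv); (15,2,cv); (15,11,cv); (15,12,cv); (16,3,cv); (16,12,cv); (16,13,cv); (17,11,cv); (17,12,cv); (17,13,cv)
step 2: rule r1; match: 0->9, 1->0, 2->2, 3->5; deleted nodes 9; deleted edges (9,0,cv); (9,2,cv); (9,5,cv); added nodes 18, 19, 20, 21, 22, 23, 24; added edges (21,0,cv); (21,18,cv); (21,20,cv); (22,2,cv); (22,18,cv); (22,19,cv); (23,5,cv); (23,19,cv); (23,20,cv); (24,18,cv); (24,19,cv); (24,20,cv); result: nodes: 0:V, 2:V, 3:V, 5:V, 10:T, 11:V, 12:V, 13:V, 14:T, 15:T, 16:T, 17:T, 18:V, 19:V, 20:V, 21:T, 22:T, 23:T, 24:T edges: (10,0,cv); (10,2,cv); (10,3,cv); (14,0,cv); (14,11,cv); (14,13,cv); (15,2,cv); (15,11,cv); (15,12,cv); (16,3,cv); (16,12,cv); (16,13,cv); (17,11,cv); (17,12,cv); (17,13,cv); (21,0,cv); (21,18,cv); (21,20,cv); (22,2,cv); (22,18,cv); (22,19,cv); (23,5,cv); (23,19,cv); (23,20,cv); (24,18,cv); (24,19,cv); (24,20,cv)
final:
nodes: 0:V, 2:V, 3:V, 5:V, 10:T, 11:V, 12:V, 13:V, 14:T, 15:T, 16:T, 17:T, 18:V, 19:V, 20:V, 21:T, 22:T, 23:T, 24:T
edges: (10,0,cv); (10,2,cv); (10,3,cv); (14,0,cv); (14,11,cv); (14,13,cv); (15,2,cv); (15,11,cv); (15,12,cv); (16,3,cv); (16,12,cv); (16,13,cv); (17,11,cv); (17,12,cv); (17,13,cv); (21,0,cv); (21,18,cv); (21,20,cv); (22,2,cv); (22,18,cv); (22,19,cv); (23,5,cv); (23,19,cv); (23,20,cv); (24,18,cv); (24,19,cv); (24,20,cv)


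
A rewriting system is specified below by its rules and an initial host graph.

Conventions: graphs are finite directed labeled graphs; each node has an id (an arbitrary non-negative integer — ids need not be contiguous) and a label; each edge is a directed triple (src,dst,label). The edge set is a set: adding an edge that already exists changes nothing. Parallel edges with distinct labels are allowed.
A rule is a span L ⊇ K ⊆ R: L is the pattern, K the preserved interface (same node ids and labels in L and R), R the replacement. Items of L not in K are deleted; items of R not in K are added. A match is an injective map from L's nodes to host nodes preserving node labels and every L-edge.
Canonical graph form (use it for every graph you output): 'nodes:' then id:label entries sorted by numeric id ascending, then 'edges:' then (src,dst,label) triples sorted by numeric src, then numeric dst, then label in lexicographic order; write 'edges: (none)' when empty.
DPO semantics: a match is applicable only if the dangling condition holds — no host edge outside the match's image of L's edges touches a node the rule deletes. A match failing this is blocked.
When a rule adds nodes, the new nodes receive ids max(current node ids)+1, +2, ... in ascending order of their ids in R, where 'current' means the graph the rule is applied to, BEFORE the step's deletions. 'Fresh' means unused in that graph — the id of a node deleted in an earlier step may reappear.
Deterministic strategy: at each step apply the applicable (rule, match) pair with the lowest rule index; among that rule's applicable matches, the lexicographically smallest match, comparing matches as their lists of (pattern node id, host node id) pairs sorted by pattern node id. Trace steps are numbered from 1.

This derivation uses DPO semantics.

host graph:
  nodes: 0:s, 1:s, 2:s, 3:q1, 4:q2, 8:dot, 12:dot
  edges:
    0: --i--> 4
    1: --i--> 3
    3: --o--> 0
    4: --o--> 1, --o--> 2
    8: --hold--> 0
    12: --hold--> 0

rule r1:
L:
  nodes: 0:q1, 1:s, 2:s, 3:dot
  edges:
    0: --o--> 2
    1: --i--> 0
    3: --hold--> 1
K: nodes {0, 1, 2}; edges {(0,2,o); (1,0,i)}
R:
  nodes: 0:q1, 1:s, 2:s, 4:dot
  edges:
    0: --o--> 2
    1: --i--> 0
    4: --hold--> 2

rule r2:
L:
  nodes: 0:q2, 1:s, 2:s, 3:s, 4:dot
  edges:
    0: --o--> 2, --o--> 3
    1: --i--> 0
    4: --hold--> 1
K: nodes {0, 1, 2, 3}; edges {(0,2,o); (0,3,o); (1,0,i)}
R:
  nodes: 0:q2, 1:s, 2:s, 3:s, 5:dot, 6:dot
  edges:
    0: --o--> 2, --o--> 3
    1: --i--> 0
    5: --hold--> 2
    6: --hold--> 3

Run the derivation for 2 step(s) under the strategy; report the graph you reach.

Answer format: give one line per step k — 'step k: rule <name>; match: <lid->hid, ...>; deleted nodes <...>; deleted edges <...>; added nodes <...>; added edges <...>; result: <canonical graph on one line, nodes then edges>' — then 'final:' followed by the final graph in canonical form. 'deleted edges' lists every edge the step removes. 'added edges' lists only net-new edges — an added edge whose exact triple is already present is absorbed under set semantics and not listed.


step 1: rule r2; match: 0->4, 1->0, 2->1, 3->2, 4->8; deleted nodes 8; deleted edges (8,0,hold); added nodes 13, 14; added edges (13,1,hold); (14,2,hold); result: nodes: 0:s, 1:s, 2:s, 3:q1, 4:q2, 12:dot, 13:dot, 14:dot edges: (0,4,i); (1,3,i); (3,0,o); (4,1,o); (4,2,o); (12,0,hold); (13,1,hold); (14,2,hold)
step 2: rule r1; match: 0->3, 1->1, 2->0, 3->13; deleted nodes 13; deleted edges (13,1,hold); added nodes 15; added edges (15,0,hold); result: nodes: 0:s, 1:s, 2:s, 3:q1, 4:q2, 12:dot, 14:dot, 15:dot edges: (0,4,i); (1,3,i); (3,0,o); (4,1,o); (4,2,o); (12,0,hold); (14,2,hold); (15,0,hold)
final:
nodes: 0:s, 1:s, 2:s, 3:q1, 4:q2, 12:dot, 14:dot, 15:dot
edges: (0,4,i); (1,3,i); (3,0,o); (4,1,o); (4,2,o); (12,0,hold); (14,2,hold); (15,0,hold)


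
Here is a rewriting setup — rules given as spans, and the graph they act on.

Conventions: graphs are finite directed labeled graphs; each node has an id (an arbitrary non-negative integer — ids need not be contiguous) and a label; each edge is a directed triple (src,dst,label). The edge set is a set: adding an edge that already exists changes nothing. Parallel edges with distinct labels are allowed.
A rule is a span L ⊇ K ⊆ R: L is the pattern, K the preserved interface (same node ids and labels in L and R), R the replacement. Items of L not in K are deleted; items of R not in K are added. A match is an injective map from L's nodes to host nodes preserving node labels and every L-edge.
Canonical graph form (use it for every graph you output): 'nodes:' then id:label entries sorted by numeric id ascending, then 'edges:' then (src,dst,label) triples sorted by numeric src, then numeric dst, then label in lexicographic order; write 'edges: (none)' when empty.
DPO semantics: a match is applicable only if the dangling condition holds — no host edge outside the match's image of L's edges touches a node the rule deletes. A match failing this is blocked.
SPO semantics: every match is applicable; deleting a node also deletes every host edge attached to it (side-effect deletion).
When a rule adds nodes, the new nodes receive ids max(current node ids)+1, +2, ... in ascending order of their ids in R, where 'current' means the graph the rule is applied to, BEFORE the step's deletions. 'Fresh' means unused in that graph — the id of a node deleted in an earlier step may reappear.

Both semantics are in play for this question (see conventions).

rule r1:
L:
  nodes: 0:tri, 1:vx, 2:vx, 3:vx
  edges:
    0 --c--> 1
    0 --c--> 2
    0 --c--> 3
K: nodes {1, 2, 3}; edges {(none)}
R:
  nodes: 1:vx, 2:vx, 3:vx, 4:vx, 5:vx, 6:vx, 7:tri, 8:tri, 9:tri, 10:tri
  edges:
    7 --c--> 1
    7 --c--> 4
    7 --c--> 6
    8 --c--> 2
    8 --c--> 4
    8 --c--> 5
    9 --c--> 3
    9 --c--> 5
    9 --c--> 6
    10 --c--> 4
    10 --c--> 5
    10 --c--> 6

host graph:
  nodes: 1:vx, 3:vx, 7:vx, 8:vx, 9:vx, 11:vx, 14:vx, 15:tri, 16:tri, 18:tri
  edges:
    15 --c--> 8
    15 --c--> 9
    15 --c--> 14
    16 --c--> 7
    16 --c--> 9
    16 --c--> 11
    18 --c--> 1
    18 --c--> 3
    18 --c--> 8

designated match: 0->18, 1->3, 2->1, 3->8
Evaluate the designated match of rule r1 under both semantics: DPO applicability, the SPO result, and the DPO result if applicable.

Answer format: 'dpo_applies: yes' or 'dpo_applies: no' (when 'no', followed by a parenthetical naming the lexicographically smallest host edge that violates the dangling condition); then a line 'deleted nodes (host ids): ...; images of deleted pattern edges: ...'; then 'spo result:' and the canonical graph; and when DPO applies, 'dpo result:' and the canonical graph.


dpo_applies: yes
deleted nodes (host ids): 18; images of deleted pattern edges: (18,1,c); (18,3,c); (18,8,c)
spo result:
nodes: 1:vx, 3:vx, 7:vx, 8:vx, 9:vx, 11:vx, 14:vx, 15:tri, 16:tri, 19:vx, 20:vx, 21:vx, 22:tri, 23:tri, 24:tri, 25:tri
edges: (15,8,c); (15,9,c); (15,14,c); (16,7,c); (16,9,c); (16,11,c); (22,3,c); (22,19,c); (22,21,c); (23,1,c); (23,19,c); (23,20,c); (24,8,c); (24,20,c); (24,21,c); (25,19,c); (25,20,c); (25,21,c)
dpo result:
nodes: 1:vx, 3:vx, 7:vx, 8:vx, 9:vx, 11:vx, 14:vx, 15:tri, 16:tri, 19:vx, 20:vx, 21:vx, 22:tri, 23:tri, 24:tri, 25:tri
edges: (15,8,c); (15,9,c); (15,14,c); (16,7,c); (16,9,c); (16,11,c); (22,3,c); (22,19,c); (22,21,c); (23,1,c); (23,19,c); (23,20,c); (24,8,c); (24,20,c); (24,21,c); (25,19,c); (25,20,c); (25,21,c)


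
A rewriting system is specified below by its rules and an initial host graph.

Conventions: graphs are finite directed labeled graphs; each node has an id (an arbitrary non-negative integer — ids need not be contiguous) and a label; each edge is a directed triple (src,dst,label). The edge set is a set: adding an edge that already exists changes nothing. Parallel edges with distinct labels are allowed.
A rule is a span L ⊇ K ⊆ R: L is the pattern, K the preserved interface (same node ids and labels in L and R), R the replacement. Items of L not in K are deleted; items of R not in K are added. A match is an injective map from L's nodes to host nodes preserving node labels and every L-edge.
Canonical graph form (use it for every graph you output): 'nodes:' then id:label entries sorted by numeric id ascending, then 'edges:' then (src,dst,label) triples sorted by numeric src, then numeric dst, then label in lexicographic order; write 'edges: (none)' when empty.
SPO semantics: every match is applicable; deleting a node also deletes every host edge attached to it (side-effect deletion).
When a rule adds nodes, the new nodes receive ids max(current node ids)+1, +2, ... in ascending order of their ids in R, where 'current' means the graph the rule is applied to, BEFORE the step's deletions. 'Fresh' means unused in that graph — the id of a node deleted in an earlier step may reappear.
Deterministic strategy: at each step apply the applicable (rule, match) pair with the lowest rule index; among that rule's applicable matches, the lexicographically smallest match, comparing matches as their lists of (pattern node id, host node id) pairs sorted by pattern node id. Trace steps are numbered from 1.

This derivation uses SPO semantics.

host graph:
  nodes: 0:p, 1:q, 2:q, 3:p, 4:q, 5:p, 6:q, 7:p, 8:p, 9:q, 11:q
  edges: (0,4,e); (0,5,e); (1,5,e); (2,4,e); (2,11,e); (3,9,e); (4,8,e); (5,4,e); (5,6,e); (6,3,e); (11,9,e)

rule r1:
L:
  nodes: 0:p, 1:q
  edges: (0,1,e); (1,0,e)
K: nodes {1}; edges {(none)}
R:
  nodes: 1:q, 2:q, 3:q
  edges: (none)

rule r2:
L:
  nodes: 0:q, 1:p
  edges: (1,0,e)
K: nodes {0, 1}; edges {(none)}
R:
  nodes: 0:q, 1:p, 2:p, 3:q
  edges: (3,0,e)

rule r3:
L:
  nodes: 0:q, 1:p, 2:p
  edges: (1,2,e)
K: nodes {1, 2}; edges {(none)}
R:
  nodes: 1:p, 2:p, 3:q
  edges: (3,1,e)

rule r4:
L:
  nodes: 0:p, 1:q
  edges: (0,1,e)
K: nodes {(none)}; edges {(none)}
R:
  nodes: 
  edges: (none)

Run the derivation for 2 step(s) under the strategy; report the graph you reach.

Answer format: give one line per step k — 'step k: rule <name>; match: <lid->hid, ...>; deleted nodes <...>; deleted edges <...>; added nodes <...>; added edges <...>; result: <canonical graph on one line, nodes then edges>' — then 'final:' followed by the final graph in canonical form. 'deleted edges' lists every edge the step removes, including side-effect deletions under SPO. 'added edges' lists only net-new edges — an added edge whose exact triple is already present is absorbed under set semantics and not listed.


step 1: rule r2; match: 0->4, 1->0; deleted nodes (none); deleted edges (0,4,e); added nodes 12, 13; added edges (13,4,e); result: nodes: 0:p, 1:q, 2:q, 3:p, 4:q, 5:p, 6:q, 7:p, 8:p, 9:q, 11:q, 12:p, 13:q edges: (0,5,e); (1,5,e); (2,4,e); (2,11,e); (3,9,e); (4,8,e); (5,4,e); (5,6,e); (6,3,e); (11,9,e); (13,4,e)
step 2: rule r2; match: 0->4, 1->5; deleted nodes (none); deleted edges (5,4,e); added nodes 14, 15; added edges (15,4,e); result: nodes: 0:p, 1:q, 2:q, 3:p, 4:q, 5:p, 6:q, 7:p, 8:p, 9:q, 11:q, 12:p, 13:q, 14:p, 15:q edges: (0,5,e); (1,5,e); (2,4,e); (2,11,e); (3,9,e); (4,8,e); (5,6,e); (6,3,e); (11,9,e); (13,4,e); (15,4,e)
final:
nodes: 0:p, 1:q, 2:q, 3:p, 4:q, 5:p, 6:q, 7:p, 8:p, 9:q, 11:q, 12:p, 13:q, 14:p, 15:q
edges: (0,5,e); (1,5,e); (2,4,e); (2,11,e); (3,9,e); (4,8,e); (5,6,e); (6,3,e); (11,9,e); (13,4,e); (15,4,e)


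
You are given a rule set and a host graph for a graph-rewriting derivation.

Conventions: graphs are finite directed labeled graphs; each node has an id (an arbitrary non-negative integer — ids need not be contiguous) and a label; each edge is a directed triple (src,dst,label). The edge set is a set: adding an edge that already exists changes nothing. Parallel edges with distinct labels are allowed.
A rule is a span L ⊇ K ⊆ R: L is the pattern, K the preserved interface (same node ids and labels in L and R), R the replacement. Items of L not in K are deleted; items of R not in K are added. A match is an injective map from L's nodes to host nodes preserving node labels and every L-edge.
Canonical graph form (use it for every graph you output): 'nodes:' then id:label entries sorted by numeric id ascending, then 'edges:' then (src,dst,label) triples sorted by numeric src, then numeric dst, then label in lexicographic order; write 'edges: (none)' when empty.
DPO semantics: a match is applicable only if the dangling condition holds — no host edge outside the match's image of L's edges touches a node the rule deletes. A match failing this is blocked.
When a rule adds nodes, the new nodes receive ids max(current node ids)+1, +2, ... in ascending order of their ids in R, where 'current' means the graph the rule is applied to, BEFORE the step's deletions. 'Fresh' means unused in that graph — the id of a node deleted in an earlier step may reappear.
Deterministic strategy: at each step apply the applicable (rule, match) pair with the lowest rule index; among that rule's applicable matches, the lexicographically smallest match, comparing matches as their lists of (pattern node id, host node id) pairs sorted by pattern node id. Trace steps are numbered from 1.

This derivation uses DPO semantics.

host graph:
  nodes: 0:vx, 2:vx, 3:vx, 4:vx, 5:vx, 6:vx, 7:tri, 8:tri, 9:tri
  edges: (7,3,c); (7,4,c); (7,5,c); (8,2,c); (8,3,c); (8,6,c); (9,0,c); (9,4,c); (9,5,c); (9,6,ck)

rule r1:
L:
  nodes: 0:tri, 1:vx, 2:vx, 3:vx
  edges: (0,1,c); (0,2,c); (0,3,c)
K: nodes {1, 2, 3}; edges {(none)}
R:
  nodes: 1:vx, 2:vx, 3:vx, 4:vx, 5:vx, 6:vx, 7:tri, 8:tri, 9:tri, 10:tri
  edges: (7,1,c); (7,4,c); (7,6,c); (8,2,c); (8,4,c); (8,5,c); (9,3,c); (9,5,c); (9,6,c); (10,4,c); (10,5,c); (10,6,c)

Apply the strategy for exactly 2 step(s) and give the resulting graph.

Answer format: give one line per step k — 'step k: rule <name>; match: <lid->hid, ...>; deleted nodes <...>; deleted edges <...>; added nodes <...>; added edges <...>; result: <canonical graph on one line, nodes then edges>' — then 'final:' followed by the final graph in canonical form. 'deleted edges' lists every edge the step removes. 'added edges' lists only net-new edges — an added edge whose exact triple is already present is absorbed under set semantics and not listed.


step 1: rule r1; match: 0->7, 1->3, 2->4, 3->5; deleted nodes 7; deleted edges (7,3,c); (7,4,c); (7,5,c); added nodes 10, 11, 12, 13, 14, 15, 16; added edges (13,3,c); (13,10,c); (13,12,c); (14,4,c); (14,10,c); (14,11,c); (15,5,c); (15,11,c); (15,12,c); (16,10,c); (16,11,c); (16,12,c); result: nodes: 0:vx, 2:vx, 3:vx, 4:vx, 5:vx, 6:vx, 8:tri, 9:tri, 10:vx, 11:vx, 12:vx, 13:tri, 14:tri, 15:tri, 16:tri edges: (8,2,c); (8,3,c); (8,6,c); (9,0,c); (9,4,c); (9,5,c); (9,6,ck); (13,3,c); (13,10,c); (13,12,c); (14,4,c); (14,10,c); (14,11,c); (15,5,c); (15,11,c); (15,12,c); (16,10,c); (16,11,c); (16,12,c)
step 2: rule r1; match: 0->8, 1->2, 2->3, 3->6; deleted nodes 8; deleted edges (8,2,c); (8,3,c); (8,6,c); added nodes 17, 18, 19, 20, 21, 22, 23; added edges (20,2,c); (20,17,c); (20,19,c); (21,3,c); (21,17,c); (21,18,c); (22,6,c); (22,18,c); (22,19,c); (23,17,c); (23,18,c); (23,19,c); result: nodes: 0:vx, 2:vx, 3:vx, 4:vx, 5:vx, 6:vx, 9:tri, 10:vx, 11:vx, 12:vx, 13:tri, 14:tri, 15:tri, 16:tri, 17:vx, 18:vx, 19:vx, 20:tri, 21:tri, 22:tri, 23:tri edges: (9,0,c); (9,4,c); (9,5,c); (9,6,ck); (13,3,c); (13,10,c); (13,12,c); (14,4,c); (14,10,c); (14,11,c); (15,5,c); (15,11,c); (15,12,c); (16,10,c); (16,11,c); (16,12,c); (20,2,c); (20,17,c); (20,19,c); (21,3,c); (21,17,c); (21,18,c); (22,6,c); (22,18,c); (22,19,c); (23,17,c); (23,18,c); (23,19,c)
final:
nodes: 0:vx, 2:vx, 3:vx, 4:vx, 5:vx, 6:vx, 9:tri, 10:vx, 11:vx, 12:vx, 13:tri, 14:tri, 15:tri, 16:tri, 17:vx, 18:vx, 19:vx, 20:tri, 21:tri, 22:tri, 23:tri
edges: (9,0,c); (9,4,c); (9,5,c); (9,6,ck); (13,3,c); (13,10,c); (13,12,c); (14,4,c); (14,10,c); (14,11,c); (15,5,c); (15,11,c); (15,12,c); (16,10,c); (16,11,c); (16,12,c); (20,2,c); (20,17,c); (20,19,c); (21,3,c); (21,17,c); (21,18,c); (22,6,c); (22,18,c); (22,19,c); (23,17,c); (23,18,c); (23,19,c)


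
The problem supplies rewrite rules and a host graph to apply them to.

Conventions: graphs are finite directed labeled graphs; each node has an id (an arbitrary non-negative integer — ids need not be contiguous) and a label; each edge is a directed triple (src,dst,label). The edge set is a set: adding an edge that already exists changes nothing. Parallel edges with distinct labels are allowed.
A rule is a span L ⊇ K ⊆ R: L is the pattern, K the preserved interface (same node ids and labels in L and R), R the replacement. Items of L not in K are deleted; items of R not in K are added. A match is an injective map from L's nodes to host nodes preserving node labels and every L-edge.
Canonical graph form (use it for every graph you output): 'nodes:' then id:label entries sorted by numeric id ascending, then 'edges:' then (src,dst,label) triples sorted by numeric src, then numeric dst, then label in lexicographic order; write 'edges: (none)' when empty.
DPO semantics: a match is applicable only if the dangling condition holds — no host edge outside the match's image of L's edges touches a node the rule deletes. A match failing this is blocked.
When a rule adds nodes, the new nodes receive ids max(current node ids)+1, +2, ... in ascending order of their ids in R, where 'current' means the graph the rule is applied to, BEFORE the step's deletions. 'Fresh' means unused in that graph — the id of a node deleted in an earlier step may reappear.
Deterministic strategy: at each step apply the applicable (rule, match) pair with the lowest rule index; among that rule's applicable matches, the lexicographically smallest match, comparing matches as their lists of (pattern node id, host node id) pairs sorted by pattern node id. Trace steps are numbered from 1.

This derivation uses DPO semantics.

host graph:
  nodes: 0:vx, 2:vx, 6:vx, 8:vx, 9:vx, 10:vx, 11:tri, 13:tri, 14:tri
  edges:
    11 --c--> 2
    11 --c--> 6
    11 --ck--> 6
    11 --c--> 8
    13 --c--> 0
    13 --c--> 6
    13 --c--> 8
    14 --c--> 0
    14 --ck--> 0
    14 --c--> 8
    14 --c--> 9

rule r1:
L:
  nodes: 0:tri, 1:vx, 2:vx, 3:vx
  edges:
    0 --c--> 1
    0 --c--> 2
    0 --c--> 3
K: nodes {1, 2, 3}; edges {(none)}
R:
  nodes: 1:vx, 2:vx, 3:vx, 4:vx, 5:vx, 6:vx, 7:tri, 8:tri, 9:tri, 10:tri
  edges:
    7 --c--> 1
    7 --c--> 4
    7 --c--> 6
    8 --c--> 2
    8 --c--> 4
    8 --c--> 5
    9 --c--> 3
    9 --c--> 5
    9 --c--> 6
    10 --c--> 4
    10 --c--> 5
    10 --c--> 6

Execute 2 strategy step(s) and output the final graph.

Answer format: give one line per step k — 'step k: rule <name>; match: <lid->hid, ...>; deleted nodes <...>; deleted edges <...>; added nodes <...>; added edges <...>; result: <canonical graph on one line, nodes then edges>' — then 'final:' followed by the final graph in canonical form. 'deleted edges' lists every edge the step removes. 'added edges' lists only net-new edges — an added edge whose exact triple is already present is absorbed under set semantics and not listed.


step 1: rule r1; match: 0->13, 1->0, 2->6, 3->8; deleted nodes 13; deleted edges (13,0,c); (13,6,c); (13,8,c); added nodes 15, 16, 17, 18, 19, 20, 21; added edges (18,0,c); (18,15,c); (18,17,c); (19,6,c); (19,15,c); (19,16,c); (20,8,c); (20,16,c); (20,17,c); (21,15,c); (21,16,c); (21,17,c); result: nodes: 0:vx, 2:vx, 6:vx, 8:vx, 9:vx, 10:vx, 11:tri, 14:tri, 15:vx, 16:vx, 17:vx, 18:tri, 19:tri, 20:tri, 21:tri edges: (11,2,c); (11,6,c); (11,6,ck); (11,8,c); (14,0,c); (14,0,ck); (14,8,c); (14,9,c); (18,0,c); (18,15,c); (18,17,c); (19,6,c); (19,15,c); (19,16,c); (20,8,c); (20,16,c); (20,17,c); (21,15,c); (21,16,c); (21,17,c)
step 2: rule r1; match: 0->18, 1->0, 2->15, 3->17; deleted nodes 18; deleted edges (18,0,c); (18,15,c); (18,17,c); added nodes 22, 23, 24, 25, 26, 27, 28; added edges (25,0,c); (25,22,c); (25,24,c); (26,15,c); (26,22,c); (26,23,c); (27,17,c); (27,23,c); (27,24,c); (28,22,c); (28,23,c); (28,24,c); result: nodes: 0:vx, 2:vx, 6:vx, 8:vx, 9:vx, 10:vx, 11:tri, 14:tri, 15:vx, 16:vx, 17:vx, 19:tri, 20:tri, 21:tri, 22:vx, 23:vx, 24:vx, 25:tri, 26:tri, 27:tri, 28:tri edges: (11,2,c); (11,6,c); (11,6,ck); (11,8,c); (14,0,c); (14,0,ck); (14,8,c); (14,9,c); (19,6,c); (19,15,c); (19,16,c); (20,8,c); (20,16,c); (20,17,c); (21,15,c); (21,16,c); (21,17,c); (25,0,c); (25,22,c); (25,24,c); (26,15,c); (26,22,c); (26,23,c); (27,17,c); (27,23,c); (27,24,c); (28,22,c); (28,23,c); (28,24,c)
final:
nodes: 0:vx, 2:vx, 6:vx, 8:vx, 9:vx, 10:vx, 11:tri, 14:tri, 15:vx, 16:vx, 17:vx, 19:tri, 20:tri, 21:tri, 22:vx, 23:vx, 24:vx, 25:tri, 26:tri, 27:tri, 28:tri
edges: (11,2,c); (11,6,c); (11,6,ck); (11,8,c); (14,0,c); (14,0,ck); (14,8,c); (14,9,c); (19,6,c); (19,15,c); (19,16,c); (20,8,c); (20,16,c); (20,17,c); (21,15,c); (21,16,c); (21,17,c); (25,0,c); (25,22,c); (25,24,c); (26,15,c); (26,22,c); (26,23,c); (27,17,c); (27,23,c); (27,24,c); (28,22,c); (28,23,c); (28,24,c)


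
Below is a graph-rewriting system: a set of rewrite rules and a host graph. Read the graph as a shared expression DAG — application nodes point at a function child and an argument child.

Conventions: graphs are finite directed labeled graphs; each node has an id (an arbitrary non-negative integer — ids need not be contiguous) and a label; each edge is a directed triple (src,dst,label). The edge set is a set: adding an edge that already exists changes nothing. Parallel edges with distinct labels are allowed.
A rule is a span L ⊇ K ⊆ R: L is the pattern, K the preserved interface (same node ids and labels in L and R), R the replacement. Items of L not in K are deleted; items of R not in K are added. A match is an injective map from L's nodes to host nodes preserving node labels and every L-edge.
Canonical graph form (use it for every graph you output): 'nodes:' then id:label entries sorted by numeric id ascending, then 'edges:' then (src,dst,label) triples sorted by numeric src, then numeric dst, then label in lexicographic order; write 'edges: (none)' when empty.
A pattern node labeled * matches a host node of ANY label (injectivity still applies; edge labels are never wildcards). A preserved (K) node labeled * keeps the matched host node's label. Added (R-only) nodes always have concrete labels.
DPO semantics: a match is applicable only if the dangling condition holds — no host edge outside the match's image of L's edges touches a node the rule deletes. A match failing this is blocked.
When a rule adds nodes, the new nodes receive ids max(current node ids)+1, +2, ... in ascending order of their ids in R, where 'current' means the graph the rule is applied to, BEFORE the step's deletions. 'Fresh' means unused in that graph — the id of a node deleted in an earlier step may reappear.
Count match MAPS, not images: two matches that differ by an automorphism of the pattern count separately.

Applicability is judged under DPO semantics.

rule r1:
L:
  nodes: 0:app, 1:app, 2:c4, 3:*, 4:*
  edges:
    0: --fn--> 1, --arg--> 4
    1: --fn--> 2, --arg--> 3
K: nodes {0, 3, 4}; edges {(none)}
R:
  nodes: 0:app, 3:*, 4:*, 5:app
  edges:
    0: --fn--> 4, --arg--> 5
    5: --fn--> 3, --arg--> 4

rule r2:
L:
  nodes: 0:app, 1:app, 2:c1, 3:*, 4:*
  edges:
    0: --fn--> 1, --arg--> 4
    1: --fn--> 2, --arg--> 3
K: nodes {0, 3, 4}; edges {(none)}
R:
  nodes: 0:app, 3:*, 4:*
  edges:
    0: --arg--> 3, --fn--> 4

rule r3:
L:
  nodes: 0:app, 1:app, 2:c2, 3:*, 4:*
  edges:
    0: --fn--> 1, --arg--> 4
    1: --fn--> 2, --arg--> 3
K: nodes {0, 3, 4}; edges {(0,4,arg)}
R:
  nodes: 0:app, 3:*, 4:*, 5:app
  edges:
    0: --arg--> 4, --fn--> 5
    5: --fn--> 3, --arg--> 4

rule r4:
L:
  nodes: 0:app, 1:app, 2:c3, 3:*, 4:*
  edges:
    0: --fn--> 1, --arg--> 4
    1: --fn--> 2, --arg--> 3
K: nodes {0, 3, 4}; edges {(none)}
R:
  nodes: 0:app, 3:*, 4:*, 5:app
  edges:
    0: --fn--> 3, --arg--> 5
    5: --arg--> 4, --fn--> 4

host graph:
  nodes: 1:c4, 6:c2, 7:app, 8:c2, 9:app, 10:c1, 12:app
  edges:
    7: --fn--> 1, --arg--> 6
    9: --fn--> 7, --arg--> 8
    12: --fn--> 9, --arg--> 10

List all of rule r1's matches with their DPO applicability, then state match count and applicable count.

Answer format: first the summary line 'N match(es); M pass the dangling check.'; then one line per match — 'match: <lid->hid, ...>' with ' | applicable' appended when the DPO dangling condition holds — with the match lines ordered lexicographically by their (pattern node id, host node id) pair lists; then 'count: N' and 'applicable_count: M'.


1 match(es); 1 pass the dangling check.
match: 0->9, 1->7, 2->1, 3->6, 4->8 | applicable
count: 1
applicable_count: 1


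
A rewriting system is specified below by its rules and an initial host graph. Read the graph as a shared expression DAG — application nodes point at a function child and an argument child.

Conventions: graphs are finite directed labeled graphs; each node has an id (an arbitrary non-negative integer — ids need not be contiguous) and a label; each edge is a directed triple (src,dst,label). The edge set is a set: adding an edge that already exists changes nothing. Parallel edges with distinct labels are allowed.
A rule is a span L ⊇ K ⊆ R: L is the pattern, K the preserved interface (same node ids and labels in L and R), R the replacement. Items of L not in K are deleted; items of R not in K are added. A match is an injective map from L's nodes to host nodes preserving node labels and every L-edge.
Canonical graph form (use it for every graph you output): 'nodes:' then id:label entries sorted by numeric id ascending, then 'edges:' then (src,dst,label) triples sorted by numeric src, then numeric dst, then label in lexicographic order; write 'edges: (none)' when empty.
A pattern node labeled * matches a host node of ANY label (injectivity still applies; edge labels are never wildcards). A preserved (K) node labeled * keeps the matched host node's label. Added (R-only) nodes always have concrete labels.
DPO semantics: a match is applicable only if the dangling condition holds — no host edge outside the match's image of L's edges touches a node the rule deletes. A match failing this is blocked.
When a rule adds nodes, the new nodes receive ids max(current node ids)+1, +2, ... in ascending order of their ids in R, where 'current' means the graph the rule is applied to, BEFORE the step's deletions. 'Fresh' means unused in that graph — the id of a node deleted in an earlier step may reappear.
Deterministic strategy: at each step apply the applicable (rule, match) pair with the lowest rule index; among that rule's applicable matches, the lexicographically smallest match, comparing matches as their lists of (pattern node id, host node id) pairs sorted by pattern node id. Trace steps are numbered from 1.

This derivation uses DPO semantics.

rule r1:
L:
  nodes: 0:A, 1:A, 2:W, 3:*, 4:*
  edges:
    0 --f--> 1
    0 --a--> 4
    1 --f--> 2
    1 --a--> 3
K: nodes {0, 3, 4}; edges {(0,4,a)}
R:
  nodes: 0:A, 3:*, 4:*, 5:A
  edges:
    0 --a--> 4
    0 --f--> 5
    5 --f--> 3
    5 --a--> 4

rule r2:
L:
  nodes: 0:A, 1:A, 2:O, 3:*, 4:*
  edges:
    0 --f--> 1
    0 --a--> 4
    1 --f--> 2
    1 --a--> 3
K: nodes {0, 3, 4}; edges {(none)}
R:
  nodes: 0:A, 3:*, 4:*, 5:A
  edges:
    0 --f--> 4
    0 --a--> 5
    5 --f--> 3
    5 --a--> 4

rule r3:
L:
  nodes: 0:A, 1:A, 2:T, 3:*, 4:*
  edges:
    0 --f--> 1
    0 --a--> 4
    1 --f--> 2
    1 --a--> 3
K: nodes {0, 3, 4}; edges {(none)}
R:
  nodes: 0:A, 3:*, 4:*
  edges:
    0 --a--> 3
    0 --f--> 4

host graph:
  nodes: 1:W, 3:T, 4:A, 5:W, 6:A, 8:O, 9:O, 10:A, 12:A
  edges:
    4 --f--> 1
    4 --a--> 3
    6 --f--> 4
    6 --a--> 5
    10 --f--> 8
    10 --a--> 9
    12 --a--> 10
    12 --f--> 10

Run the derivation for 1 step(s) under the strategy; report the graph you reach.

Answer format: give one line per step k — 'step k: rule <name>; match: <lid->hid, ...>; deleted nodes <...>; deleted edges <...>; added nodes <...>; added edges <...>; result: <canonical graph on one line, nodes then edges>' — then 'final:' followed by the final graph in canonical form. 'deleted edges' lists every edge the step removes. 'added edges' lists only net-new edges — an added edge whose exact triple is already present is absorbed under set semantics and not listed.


step 1: rule r1; match: 0->6, 1->4, 2->1, 3->3, 4->5; deleted nodes 1, 4; deleted edges (4,1,f); (4,3,a); (6,4,f); added nodes 13; added edges (6,13,f); (13,3,f); (13,5,a); result: nodes: 3:T, 5:W, 6:A, 8:O, 9:O, 10:A, 12:A, 13:A edges: (6,5,a); (6,13,f); (10,8,f); (10,9,a); (12,10,a); (12,10,f); (13,3,f); (13,5,a)
final:
nodes: 3:T, 5:W, 6:A, 8:O, 9:O, 10:A, 12:A, 13:A
edges: (6,5,a); (6,13,f); (10,8,f); (10,9,a); (12,10,a); (12,10,f); (13,3,f); (13,5,a)


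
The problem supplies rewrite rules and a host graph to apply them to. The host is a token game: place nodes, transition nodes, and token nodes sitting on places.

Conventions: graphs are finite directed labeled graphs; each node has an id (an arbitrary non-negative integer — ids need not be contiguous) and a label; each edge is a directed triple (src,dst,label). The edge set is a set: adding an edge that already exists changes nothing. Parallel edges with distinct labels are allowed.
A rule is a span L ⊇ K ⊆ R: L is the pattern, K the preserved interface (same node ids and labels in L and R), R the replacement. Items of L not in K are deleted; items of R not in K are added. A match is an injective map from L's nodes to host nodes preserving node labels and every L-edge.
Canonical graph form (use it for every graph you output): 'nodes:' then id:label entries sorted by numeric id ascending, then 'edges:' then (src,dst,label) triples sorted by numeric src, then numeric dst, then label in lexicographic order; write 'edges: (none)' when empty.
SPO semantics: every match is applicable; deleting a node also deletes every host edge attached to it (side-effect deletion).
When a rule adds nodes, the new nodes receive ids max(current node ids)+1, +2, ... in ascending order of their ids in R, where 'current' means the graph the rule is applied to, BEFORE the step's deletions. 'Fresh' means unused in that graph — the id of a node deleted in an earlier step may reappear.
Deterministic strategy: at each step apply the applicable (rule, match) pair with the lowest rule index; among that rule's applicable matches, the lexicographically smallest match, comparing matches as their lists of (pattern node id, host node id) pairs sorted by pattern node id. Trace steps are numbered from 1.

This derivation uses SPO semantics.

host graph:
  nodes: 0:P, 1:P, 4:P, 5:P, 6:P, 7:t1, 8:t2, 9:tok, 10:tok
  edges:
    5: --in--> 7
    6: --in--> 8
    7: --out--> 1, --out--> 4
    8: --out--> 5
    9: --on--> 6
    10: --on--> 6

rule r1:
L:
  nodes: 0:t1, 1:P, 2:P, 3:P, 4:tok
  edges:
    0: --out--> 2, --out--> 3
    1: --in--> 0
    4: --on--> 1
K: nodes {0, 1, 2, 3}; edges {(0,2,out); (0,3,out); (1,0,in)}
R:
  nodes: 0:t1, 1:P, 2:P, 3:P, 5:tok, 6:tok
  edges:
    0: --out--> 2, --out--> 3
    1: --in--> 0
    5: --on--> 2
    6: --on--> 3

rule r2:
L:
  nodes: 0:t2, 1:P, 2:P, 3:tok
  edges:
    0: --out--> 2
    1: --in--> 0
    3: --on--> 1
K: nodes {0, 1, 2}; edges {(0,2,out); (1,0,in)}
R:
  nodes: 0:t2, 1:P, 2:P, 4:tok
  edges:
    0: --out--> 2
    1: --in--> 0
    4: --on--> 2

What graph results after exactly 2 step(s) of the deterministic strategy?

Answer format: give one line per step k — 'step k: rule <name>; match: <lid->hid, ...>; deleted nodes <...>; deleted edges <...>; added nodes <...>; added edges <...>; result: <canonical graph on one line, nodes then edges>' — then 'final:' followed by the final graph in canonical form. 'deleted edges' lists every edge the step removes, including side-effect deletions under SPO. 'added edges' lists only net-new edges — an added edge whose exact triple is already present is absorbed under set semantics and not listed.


step 1: rule r2; match: 0->8, 1->6, 2->5, 3->9; deleted nodes 9; deleted edges (9,6,on); added nodes 11; added edges (11,5,on); result: nodes: 0:P, 1:P, 4:P, 5:P, 6:P, 7:t1, 8:t2, 10:tok, 11:tok edges: (5,7,in); (6,8,in); (7,1,out); (7,4,out); (8,5,out); (10,6,on); (11,5,on)
step 2: rule r1; match: 0->7, 1->5, 2->1, 3->4, 4->11; deleted nodes 11; deleted edges (11,5,on); added nodes 12, 13; added edges (12,1,on); (13,4,on); result: nodes: 0:P, 1:P, 4:P, 5:P, 6:P, 7:t1, 8:t2, 10:tok, 12:tok, 13:tok edges: (5,7,in); (6,8,in); (7,1,out); (7,4,out); (8,5,out); (10,6,on); (12,1,on); (13,4,on)
final:
nodes: 0:P, 1:P, 4:P, 5:P, 6:P, 7:t1, 8:t2, 10:tok, 12:tok, 13:tok
edges: (5,7,in); (6,8,in); (7,1,out); (7,4,out); (8,5,out); (10,6,on); (12,1,on); (13,4,on)


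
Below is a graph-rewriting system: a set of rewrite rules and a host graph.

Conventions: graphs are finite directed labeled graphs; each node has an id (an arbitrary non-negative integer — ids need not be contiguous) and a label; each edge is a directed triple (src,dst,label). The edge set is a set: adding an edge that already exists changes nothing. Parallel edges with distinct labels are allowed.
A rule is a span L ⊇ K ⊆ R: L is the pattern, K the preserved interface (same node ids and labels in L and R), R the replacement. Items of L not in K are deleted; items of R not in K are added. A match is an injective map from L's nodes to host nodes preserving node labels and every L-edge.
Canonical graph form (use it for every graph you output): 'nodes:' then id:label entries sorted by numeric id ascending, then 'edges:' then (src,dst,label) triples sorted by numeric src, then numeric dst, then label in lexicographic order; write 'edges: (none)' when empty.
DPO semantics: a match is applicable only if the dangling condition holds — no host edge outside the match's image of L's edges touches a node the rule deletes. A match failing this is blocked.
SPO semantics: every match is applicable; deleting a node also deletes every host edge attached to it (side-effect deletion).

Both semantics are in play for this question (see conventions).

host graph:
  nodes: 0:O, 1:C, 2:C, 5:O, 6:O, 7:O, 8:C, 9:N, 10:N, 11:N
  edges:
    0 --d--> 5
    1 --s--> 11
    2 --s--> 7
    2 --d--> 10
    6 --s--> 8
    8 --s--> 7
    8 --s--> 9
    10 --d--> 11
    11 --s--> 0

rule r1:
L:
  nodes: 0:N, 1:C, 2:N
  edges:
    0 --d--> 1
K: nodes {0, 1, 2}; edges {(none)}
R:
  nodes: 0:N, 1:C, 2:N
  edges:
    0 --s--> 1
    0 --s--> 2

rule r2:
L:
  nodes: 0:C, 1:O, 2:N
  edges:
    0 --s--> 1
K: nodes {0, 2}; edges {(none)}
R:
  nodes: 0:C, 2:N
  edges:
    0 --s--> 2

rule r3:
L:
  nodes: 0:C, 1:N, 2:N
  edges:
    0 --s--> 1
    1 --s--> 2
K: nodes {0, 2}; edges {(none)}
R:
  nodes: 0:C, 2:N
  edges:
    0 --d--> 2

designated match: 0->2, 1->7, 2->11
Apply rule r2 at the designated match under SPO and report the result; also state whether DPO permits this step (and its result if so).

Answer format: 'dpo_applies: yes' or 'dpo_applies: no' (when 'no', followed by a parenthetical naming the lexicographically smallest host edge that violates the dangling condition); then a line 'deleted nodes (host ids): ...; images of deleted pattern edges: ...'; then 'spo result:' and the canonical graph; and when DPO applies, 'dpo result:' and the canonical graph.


dpo_applies: no
(the rule deletes node 7, which keeps host edge (8,7,s) outside the match image — the dangling condition fails, DPO blocks; SPO proceeds and side-deletes such edges)
deleted nodes (host ids): 7; images of deleted pattern edges: (2,7,s)
spo result:
nodes: 0:O, 1:C, 2:C, 5:O, 6:O, 8:C, 9:N, 10:N, 11:N
edges: (0,5,d); (1,11,s); (2,10,d); (2,11,s); (6,8,s); (8,9,s); (10,11,d); (11,0,s)


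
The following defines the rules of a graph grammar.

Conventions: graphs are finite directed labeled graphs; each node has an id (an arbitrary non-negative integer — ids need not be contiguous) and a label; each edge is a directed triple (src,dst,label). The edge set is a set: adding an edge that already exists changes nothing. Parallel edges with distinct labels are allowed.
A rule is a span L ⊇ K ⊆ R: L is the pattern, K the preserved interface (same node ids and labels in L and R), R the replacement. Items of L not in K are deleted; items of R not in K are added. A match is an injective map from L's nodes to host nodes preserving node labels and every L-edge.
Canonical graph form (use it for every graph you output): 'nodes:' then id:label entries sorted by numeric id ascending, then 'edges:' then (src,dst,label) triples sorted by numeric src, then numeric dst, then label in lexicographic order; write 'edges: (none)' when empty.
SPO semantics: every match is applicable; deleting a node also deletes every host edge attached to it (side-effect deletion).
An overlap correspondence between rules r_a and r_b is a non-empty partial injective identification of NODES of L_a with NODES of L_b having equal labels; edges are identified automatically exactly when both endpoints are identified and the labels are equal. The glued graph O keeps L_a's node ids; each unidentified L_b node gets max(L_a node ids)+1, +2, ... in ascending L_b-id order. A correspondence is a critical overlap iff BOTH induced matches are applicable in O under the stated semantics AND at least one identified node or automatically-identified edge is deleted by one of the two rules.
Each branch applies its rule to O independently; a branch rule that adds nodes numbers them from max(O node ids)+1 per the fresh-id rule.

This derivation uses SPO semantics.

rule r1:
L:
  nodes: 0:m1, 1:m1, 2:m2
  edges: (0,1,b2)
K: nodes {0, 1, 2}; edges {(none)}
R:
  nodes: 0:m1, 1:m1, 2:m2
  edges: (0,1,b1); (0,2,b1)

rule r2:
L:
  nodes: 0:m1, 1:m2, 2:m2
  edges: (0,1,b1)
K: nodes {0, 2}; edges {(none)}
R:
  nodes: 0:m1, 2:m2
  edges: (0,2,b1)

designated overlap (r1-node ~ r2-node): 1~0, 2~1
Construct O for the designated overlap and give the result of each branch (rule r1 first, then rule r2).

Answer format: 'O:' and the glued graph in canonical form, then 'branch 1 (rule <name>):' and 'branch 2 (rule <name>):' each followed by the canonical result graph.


O:
nodes: 0:m1, 1:m1, 2:m2, 3:m2
edges: (0,1,b2); (1,2,b1)
branch 1 (rule r1):
nodes: 0:m1, 1:m1, 2:m2, 3:m2
edges: (0,1,b1); (0,2,b1); (1,2,b1)
branch 2 (rule r2):
nodes: 0:m1, 1:m1, 3:m2
edges: (0,1,b2); (1,3,b1)
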